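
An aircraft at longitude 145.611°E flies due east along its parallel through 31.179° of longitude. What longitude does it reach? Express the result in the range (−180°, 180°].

176.790°E

Start at +145.611°; shift +31.179° → +176.790°.
+176.790° already lies in (−180°, 180°].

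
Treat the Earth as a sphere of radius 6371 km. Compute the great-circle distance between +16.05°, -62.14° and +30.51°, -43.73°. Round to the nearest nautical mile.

Δλ = -43.73 − -62.14 = 18.41°.
Δφ = 30.51 − 16.05 = 14.46°.
a = sin²(Δφ/2) + cos φ₁ · cos φ₂ · sin²(Δλ/2) = 0.037026.
c = 2·atan2(√a, √(1−a)) = 0.38726 rad → d = 6371·c ≈ 2467.22 km ≈ 1332.19 nmi.

1332 nmi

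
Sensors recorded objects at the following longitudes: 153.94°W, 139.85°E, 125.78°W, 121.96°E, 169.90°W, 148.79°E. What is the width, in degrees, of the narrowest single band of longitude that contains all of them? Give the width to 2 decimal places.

Sort the longitudes: -169.90°, -153.94°, -125.78°, +121.96°, +139.85°, +148.79°.
Eastward gaps between consecutive values (wrapping around): 15.96°, 28.16°, 247.74°, 17.89°, 8.94°, 41.31°.
Largest gap = 247.74° ⇒ minimal covering band is its complement: 360° − 247.74° = 112.26°.
Band runs from +121.96° eastward to -125.78°, crossing the antimeridian.

112.26°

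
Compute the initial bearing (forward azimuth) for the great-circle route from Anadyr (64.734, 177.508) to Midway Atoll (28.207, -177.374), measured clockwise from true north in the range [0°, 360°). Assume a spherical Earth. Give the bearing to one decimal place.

172.4°

Δλ = -177.374 − 177.508 = -354.882°; wrapped into (−180°, 180°]: 5.118°.
θ = atan2( sin Δλ · cos φ₂ , cos φ₁ · sin φ₂ − sin φ₁ · cos φ₂ · cos Δλ )
  = atan2(0.07861, -0.59202) = 172.436° → normalised to [0°, 360°): 172.436°.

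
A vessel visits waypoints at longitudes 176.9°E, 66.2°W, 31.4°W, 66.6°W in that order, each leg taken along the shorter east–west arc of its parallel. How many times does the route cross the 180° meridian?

Leg 1: +176.9° → -66.2°, shortest Δλ = 116.9° (east) — crosses 180°.
Leg 2: -66.2° → -31.4°, shortest Δλ = 34.8° (east) — does not cross 180°.
Leg 3: -31.4° → -66.6°, shortest Δλ = -35.2° (west) — does not cross 180°.
Total crossings: 1.

1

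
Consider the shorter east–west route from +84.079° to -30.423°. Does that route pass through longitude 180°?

Signed shortest Δλ = ((-30.423 − 84.079 + 180) mod 360) − 180 = -114.502°.
Going west by 114.502° from +84.079° reaches -30.423° without touching 180°.

No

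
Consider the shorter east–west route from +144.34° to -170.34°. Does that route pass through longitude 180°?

Naïve |-170.34 − 144.34| = 314.68° > 180°, so the shorter arc goes the other way round — across 180°.
Signed shortest Δλ = ((-170.34 − 144.34 + 180) mod 360) − 180 = 45.32°.
Going east by 45.32° from +144.34° passes through 180° before reaching -170.34°.

Yes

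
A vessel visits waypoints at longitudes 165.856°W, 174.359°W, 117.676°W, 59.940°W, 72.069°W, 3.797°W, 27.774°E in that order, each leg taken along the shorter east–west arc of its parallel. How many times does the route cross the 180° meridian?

Leg 1: -165.856° → -174.359°, shortest Δλ = -8.503° (west) — does not cross 180°.
Leg 2: -174.359° → -117.676°, shortest Δλ = 56.683° (east) — does not cross 180°.
Leg 3: -117.676° → -59.940°, shortest Δλ = 57.736° (east) — does not cross 180°.
Leg 4: -59.940° → -72.069°, shortest Δλ = -12.129° (west) — does not cross 180°.
Leg 5: -72.069° → -3.797°, shortest Δλ = 68.272° (east) — does not cross 180°.
Leg 6: -3.797° → +27.774°, shortest Δλ = 31.571° (east) — does not cross 180°.
Total crossings: 0.

0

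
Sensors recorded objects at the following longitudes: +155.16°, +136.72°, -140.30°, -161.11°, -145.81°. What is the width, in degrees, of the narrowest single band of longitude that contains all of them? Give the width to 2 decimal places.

82.98°

Sort the longitudes: -161.11°, -145.81°, -140.30°, +136.72°, +155.16°.
Eastward gaps between consecutive values (wrapping around): 15.30°, 5.51°, 277.02°, 18.44°, 43.73°.
Largest gap = 277.02° ⇒ minimal covering band is its complement: 360° − 277.02° = 82.98°.
Band runs from +136.72° eastward to -140.30°, crossing the antimeridian.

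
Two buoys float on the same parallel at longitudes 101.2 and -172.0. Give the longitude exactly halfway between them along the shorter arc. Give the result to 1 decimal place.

+144.6°

Signed shortest Δλ from +101.2° to -172.0° is +86.8°.
Midpoint longitude = +101.2° + (+86.8°)/2 = +101.2° + 43.4° = +144.6°.
(The naïve average (+101.2 + -172.0)/2 = -35.4° is on the wrong side of the globe.)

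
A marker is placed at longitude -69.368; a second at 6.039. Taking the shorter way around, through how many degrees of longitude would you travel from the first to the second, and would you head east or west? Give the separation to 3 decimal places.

Raw difference: 6.039 − -69.368 = 75.407°.
Normalise into (−180°, 180°]: 75.407° stays 75.407°.
Positive ⇒ the second point lies to the east; separation 75.407°.

75.407° east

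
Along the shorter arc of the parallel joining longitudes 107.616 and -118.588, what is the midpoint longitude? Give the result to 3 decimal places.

Signed shortest Δλ from +107.616° to -118.588° is +133.796°.
Midpoint longitude = +107.616° + (+133.796°)/2 = +107.616° + 66.898° = +174.514°.
(The naïve average (+107.616 + -118.588)/2 = -5.486° is on the wrong side of the globe.)

+174.514°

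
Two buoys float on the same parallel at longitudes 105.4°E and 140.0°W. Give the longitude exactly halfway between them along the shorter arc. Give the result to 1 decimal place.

Signed shortest Δλ from +105.4° to -140.0° is +114.6°.
Midpoint longitude = +105.4° + (+114.6°)/2 = +105.4° + 57.3° = +162.7°.
(The naïve average (+105.4 + -140.0)/2 = -17.3° is on the wrong side of the globe.)

162.7°E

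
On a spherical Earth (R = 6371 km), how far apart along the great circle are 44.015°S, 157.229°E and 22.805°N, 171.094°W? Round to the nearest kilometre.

8101 km

Δλ = -171.094 − 157.229 = -328.323°; wrapped into (−180°, 180°]: 31.677°.
Δφ = 22.805 − -44.015 = 66.820°.
a = sin²(Δφ/2) + cos φ₁ · cos φ₂ · sin²(Δλ/2) = 0.352571.
c = 2·atan2(√a, √(1−a)) = 1.27149 rad → d = 6371·c ≈ 8100.66 km.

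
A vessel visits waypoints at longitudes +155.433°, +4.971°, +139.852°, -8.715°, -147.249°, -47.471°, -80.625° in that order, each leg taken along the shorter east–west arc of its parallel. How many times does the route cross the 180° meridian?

0

Leg 1: +155.433° → +4.971°, shortest Δλ = -150.462° (west) — does not cross 180°.
Leg 2: +4.971° → +139.852°, shortest Δλ = 134.881° (east) — does not cross 180°.
Leg 3: +139.852° → -8.715°, shortest Δλ = -148.567° (west) — does not cross 180°.
Leg 4: -8.715° → -147.249°, shortest Δλ = -138.534° (west) — does not cross 180°.
Leg 5: -147.249° → -47.471°, shortest Δλ = 99.778° (east) — does not cross 180°.
Leg 6: -47.471° → -80.625°, shortest Δλ = -33.154° (west) — does not cross 180°.
Total crossings: 0.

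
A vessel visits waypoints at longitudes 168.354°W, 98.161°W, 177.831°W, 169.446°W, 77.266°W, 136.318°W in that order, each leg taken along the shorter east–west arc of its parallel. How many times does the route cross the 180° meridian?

0

Leg 1: -168.354° → -98.161°, shortest Δλ = 70.193° (east) — does not cross 180°.
Leg 2: -98.161° → -177.831°, shortest Δλ = -79.67° (west) — does not cross 180°.
Leg 3: -177.831° → -169.446°, shortest Δλ = 8.385° (east) — does not cross 180°.
Leg 4: -169.446° → -77.266°, shortest Δλ = 92.18° (east) — does not cross 180°.
Leg 5: -77.266° → -136.318°, shortest Δλ = -59.052° (west) — does not cross 180°.
Total crossings: 0.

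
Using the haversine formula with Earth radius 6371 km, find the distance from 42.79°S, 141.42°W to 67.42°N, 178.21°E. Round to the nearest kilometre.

12717 km

Δλ = 178.21 − -141.42 = 319.63°; wrapped into (−180°, 180°]: -40.37°.
Δφ = 67.42 − -42.79 = 110.21°.
a = sin²(Δφ/2) + cos φ₁ · cos φ₂ · sin²(Δλ/2) = 0.706280.
c = 2·atan2(√a, √(1−a)) = 1.99606 rad → d = 6371·c ≈ 12716.89 km.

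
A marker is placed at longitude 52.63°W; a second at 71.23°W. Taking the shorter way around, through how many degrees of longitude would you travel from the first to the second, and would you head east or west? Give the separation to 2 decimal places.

Raw difference: -71.23 − -52.63 = -18.6°.
Normalise into (−180°, 180°]: -18.6° stays -18.6°.
Negative ⇒ the second point lies to the west; separation 18.60°.

18.60° west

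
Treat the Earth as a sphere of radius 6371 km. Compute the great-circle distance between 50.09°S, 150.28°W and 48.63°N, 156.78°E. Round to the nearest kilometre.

Δλ = 156.78 − -150.28 = 307.06°; wrapped into (−180°, 180°]: -52.94°.
Δφ = 48.63 − -50.09 = 98.72°.
a = sin²(Δφ/2) + cos φ₁ · cos φ₂ · sin²(Δλ/2) = 0.660048.
c = 2·atan2(√a, √(1−a)) = 1.89663 rad → d = 6371·c ≈ 12083.41 km.

12083 km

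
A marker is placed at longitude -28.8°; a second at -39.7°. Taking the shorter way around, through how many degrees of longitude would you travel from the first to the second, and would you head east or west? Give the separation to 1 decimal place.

Raw difference: -39.7 − -28.8 = -10.9°.
Normalise into (−180°, 180°]: -10.9° stays -10.9°.
Negative ⇒ the second point lies to the west; separation 10.9°.

10.9° west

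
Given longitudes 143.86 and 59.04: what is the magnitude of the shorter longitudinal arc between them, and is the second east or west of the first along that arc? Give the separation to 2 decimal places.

84.82° west

Raw difference: 59.04 − 143.86 = -84.82°.
Normalise into (−180°, 180°]: -84.82° stays -84.82°.
Negative ⇒ the second point lies to the west; separation 84.82°.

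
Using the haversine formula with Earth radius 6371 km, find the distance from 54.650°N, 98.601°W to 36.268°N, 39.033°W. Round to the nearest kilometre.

4898 km

Δλ = -39.033 − -98.601 = 59.568°.
Δφ = 36.268 − 54.650 = -18.382°.
a = sin²(Δφ/2) + cos φ₁ · cos φ₂ · sin²(Δλ/2) = 0.140612.
c = 2·atan2(√a, √(1−a)) = 0.76876 rad → d = 6371·c ≈ 4897.75 km.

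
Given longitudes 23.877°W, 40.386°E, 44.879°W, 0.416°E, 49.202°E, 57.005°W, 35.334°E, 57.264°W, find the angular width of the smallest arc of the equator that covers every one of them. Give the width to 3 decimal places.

106.466°

Sort the longitudes: -57.264°, -57.005°, -44.879°, -23.877°, +0.416°, +35.334°, +40.386°, +49.202°.
Eastward gaps between consecutive values (wrapping around): 0.259°, 12.126°, 21.002°, 24.293°, 34.918°, 5.052°, 8.816°, 253.534°.
Largest gap = 253.534° ⇒ minimal covering band is its complement: 360° − 253.534° = 106.466°.
Band runs from -57.264° eastward to +49.202°.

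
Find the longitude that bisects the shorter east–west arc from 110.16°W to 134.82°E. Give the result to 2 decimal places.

167.67°W

Signed shortest Δλ from -110.16° to +134.82° is -115.02°.
Midpoint longitude = -110.16° + (-115.02°)/2 = -110.16° − 57.51° = -167.67°.
(The naïve average (-110.16 + +134.82)/2 = 12.33° is on the wrong side of the globe.)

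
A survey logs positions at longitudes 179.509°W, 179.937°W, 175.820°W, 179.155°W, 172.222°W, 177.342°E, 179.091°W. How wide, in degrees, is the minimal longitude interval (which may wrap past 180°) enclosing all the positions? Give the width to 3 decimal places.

Sort the longitudes: -179.937°, -179.509°, -179.155°, -179.091°, -175.820°, -172.222°, +177.342°.
Eastward gaps between consecutive values (wrapping around): 0.428°, 0.354°, 0.064°, 3.271°, 3.598°, 349.564°, 2.721°.
Largest gap = 349.564° ⇒ minimal covering band is its complement: 360° − 349.564° = 10.436°.
Band runs from +177.342° eastward to -172.222°, crossing the antimeridian.

10.436°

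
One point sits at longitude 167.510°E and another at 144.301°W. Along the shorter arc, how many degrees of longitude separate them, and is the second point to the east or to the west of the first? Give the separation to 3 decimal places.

48.189° east

Raw difference: -144.301 − 167.510 = -311.811°.
Normalise into (−180°, 180°]: -311.811° + 360° = 48.189°.
Positive ⇒ the second point lies to the east; separation 48.189°.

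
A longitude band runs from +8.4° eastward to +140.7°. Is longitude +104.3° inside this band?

Yes

Band width going east from +8.4° to +140.7°: ((140.7 − 8.4) mod 360) = 132.3°.
Offset of +104.3° east of the west edge: ((104.3 − 8.4) mod 360) = 95.9°.
95.9° ≤ 132.3° ⇒ inside.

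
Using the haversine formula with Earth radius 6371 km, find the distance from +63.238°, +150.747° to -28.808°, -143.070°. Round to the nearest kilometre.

Δλ = -143.070 − 150.747 = -293.817°; wrapped into (−180°, 180°]: 66.183°.
Δφ = -28.808 − 63.238 = -92.046°.
a = sin²(Δφ/2) + cos φ₁ · cos φ₂ · sin²(Δλ/2) = 0.635465.
c = 2·atan2(√a, √(1−a)) = 1.84516 rad → d = 6371·c ≈ 11755.49 km.

11755 km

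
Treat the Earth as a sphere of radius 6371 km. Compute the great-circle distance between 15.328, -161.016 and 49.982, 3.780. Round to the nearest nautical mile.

Δλ = 3.780 − -161.016 = 164.796°.
Δφ = 49.982 − 15.328 = 34.654°.
a = sin²(Δφ/2) + cos φ₁ · cos φ₂ · sin²(Δλ/2) = 0.698001.
c = 2·atan2(√a, √(1−a)) = 1.97796 rad → d = 6371·c ≈ 12601.55 km ≈ 6804.29 nmi.

6804 nmi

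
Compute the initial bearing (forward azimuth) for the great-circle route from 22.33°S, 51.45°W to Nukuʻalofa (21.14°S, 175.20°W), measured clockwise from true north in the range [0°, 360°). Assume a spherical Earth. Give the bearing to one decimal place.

Δλ = -175.20 − -51.45 = -123.75°.
θ = atan2( sin Δλ · cos φ₂ , cos φ₁ · sin φ₂ − sin φ₁ · cos φ₂ · cos Δλ )
  = atan2(-0.77551, -0.53048) = -124.374° → normalised to [0°, 360°): 235.626°.

235.6°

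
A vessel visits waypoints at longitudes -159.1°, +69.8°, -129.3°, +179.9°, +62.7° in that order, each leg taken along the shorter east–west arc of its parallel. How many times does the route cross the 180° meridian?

3

Leg 1: -159.1° → +69.8°, shortest Δλ = -131.1° (west) — crosses 180°.
Leg 2: +69.8° → -129.3°, shortest Δλ = 160.9° (east) — crosses 180°.
Leg 3: -129.3° → +179.9°, shortest Δλ = -50.8° (west) — crosses 180°.
Leg 4: +179.9° → +62.7°, shortest Δλ = -117.2° (west) — does not cross 180°.
Total crossings: 3.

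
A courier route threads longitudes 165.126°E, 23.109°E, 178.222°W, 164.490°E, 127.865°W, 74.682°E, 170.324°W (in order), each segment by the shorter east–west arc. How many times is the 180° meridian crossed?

Leg 1: +165.126° → +23.109°, shortest Δλ = -142.017° (west) — does not cross 180°.
Leg 2: +23.109° → -178.222°, shortest Δλ = 158.669° (east) — crosses 180°.
Leg 3: -178.222° → +164.490°, shortest Δλ = -17.288° (west) — crosses 180°.
Leg 4: +164.490° → -127.865°, shortest Δλ = 67.645° (east) — crosses 180°.
Leg 5: -127.865° → +74.682°, shortest Δλ = -157.453° (west) — crosses 180°.
Leg 6: +74.682° → -170.324°, shortest Δλ = 114.994° (east) — crosses 180°.
Total crossings: 5.

5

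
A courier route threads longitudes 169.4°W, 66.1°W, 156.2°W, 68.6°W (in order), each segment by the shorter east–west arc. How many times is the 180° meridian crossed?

Leg 1: -169.4° → -66.1°, shortest Δλ = 103.3° (east) — does not cross 180°.
Leg 2: -66.1° → -156.2°, shortest Δλ = -90.1° (west) — does not cross 180°.
Leg 3: -156.2° → -68.6°, shortest Δλ = 87.6° (east) — does not cross 180°.
Total crossings: 0.

0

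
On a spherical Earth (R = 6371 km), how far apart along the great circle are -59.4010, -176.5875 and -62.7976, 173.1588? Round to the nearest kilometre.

667 km

Δλ = 173.1588 − -176.5875 = 349.7463°; wrapped into (−180°, 180°]: -10.2537°.
Δφ = -62.7976 − -59.4010 = -3.3966°.
a = sin²(Δφ/2) + cos φ₁ · cos φ₂ · sin²(Δλ/2) = 0.002736.
c = 2·atan2(√a, √(1−a)) = 0.10467 rad → d = 6371·c ≈ 666.86 km.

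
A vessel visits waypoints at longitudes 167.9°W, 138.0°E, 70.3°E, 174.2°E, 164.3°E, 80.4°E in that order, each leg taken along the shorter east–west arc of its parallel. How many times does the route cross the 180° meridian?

1

Leg 1: -167.9° → +138.0°, shortest Δλ = -54.1° (west) — crosses 180°.
Leg 2: +138.0° → +70.3°, shortest Δλ = -67.7° (west) — does not cross 180°.
Leg 3: +70.3° → +174.2°, shortest Δλ = 103.9° (east) — does not cross 180°.
Leg 4: +174.2° → +164.3°, shortest Δλ = -9.9° (west) — does not cross 180°.
Leg 5: +164.3° → +80.4°, shortest Δλ = -83.9° (west) — does not cross 180°.
Total crossings: 1.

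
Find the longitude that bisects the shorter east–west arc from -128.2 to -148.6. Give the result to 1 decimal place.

Signed shortest Δλ from -128.2° to -148.6° is -20.4°.
Midpoint longitude = -128.2° + (-20.4°)/2 = -128.2° − 10.2° = -138.4°.

-138.4°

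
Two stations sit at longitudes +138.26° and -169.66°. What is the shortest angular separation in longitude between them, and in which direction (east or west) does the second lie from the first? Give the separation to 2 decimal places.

Raw difference: -169.66 − 138.26 = -307.92°.
Normalise into (−180°, 180°]: -307.92° + 360° = 52.08°.
Positive ⇒ the second point lies to the east; separation 52.08°.

52.08° east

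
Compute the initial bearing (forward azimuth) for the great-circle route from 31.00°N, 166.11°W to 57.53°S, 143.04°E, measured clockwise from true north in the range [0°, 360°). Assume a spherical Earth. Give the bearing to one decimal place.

204.9°

Δλ = 143.04 − -166.11 = 309.15°; wrapped into (−180°, 180°]: -50.85°.
θ = atan2( sin Δλ · cos φ₂ , cos φ₁ · sin φ₂ − sin φ₁ · cos φ₂ · cos Δλ )
  = atan2(-0.41633, -0.89774) = -155.120° → normalised to [0°, 360°): 204.880°.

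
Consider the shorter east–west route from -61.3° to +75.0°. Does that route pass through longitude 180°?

Signed shortest Δλ = ((75.0 − -61.3 + 180) mod 360) − 180 = 136.3°.
Going east by 136.3° from -61.3° reaches +75.0° without touching 180°.

No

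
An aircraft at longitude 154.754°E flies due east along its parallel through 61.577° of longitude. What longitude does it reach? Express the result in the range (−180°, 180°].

Start at +154.754°; shift +61.577° → +216.331°.
+216.331° lies outside (−180°, 180°]; subtract 360° → -143.669°.

143.669°W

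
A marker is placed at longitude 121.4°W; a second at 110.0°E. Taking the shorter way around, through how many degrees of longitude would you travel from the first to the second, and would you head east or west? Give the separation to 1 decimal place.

Raw difference: 110.0 − -121.4 = 231.4°.
Normalise into (−180°, 180°]: 231.4° − 360° = -128.6°.
Negative ⇒ the second point lies to the west; separation 128.6°.

128.6° west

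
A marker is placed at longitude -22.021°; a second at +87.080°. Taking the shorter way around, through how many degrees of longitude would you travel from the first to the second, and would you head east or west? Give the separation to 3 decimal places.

Raw difference: 87.080 − -22.021 = 109.101°.
Normalise into (−180°, 180°]: 109.101° stays 109.101°.
Positive ⇒ the second point lies to the east; separation 109.101°.

109.101° east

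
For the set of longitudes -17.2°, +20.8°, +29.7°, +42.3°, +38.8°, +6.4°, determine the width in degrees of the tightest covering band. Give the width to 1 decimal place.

Sort the longitudes: -17.2°, +6.4°, +20.8°, +29.7°, +38.8°, +42.3°.
Eastward gaps between consecutive values (wrapping around): 23.6°, 14.4°, 8.9°, 9.1°, 3.5°, 300.5°.
Largest gap = 300.5° ⇒ minimal covering band is its complement: 360° − 300.5° = 59.5°.
Band runs from -17.2° eastward to +42.3°.

59.5°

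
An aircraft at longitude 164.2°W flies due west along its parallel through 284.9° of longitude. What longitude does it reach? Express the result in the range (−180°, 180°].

Start at -164.2°; shift −284.9° → -449.1°.
-449.1° lies outside (−180°, 180°]; add 360° → -89.1°.

89.1°W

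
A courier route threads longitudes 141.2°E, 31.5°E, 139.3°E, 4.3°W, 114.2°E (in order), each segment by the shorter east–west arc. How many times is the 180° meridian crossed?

Leg 1: +141.2° → +31.5°, shortest Δλ = -109.7° (west) — does not cross 180°.
Leg 2: +31.5° → +139.3°, shortest Δλ = 107.8° (east) — does not cross 180°.
Leg 3: +139.3° → -4.3°, shortest Δλ = -143.6° (west) — does not cross 180°.
Leg 4: -4.3° → +114.2°, shortest Δλ = 118.5° (east) — does not cross 180°.
Total crossings: 0.

0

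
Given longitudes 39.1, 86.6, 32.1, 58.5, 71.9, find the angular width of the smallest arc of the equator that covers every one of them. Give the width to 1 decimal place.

Sort the longitudes: +32.1°, +39.1°, +58.5°, +71.9°, +86.6°.
Eastward gaps between consecutive values (wrapping around): 7.0°, 19.4°, 13.4°, 14.7°, 305.5°.
Largest gap = 305.5° ⇒ minimal covering band is its complement: 360° − 305.5° = 54.5°.
Band runs from +32.1° eastward to +86.6°.

54.5°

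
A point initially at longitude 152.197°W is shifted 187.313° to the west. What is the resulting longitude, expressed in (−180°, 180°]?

Start at -152.197°; shift −187.313° → -339.510°.
-339.510° lies outside (−180°, 180°]; add 360° → +20.490°.

20.490°E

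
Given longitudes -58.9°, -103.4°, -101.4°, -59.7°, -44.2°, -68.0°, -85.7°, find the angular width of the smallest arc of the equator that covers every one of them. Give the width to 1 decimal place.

Sort the longitudes: -103.4°, -101.4°, -85.7°, -68.0°, -59.7°, -58.9°, -44.2°.
Eastward gaps between consecutive values (wrapping around): 2.0°, 15.7°, 17.7°, 8.3°, 0.8°, 14.7°, 300.8°.
Largest gap = 300.8° ⇒ minimal covering band is its complement: 360° − 300.8° = 59.2°.
Band runs from -103.4° eastward to -44.2°.

59.2°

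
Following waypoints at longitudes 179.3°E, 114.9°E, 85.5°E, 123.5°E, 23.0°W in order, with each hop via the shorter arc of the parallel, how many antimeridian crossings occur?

0

Leg 1: +179.3° → +114.9°, shortest Δλ = -64.4° (west) — does not cross 180°.
Leg 2: +114.9° → +85.5°, shortest Δλ = -29.4° (west) — does not cross 180°.
Leg 3: +85.5° → +123.5°, shortest Δλ = 38.0° (east) — does not cross 180°.
Leg 4: +123.5° → -23.0°, shortest Δλ = -146.5° (west) — does not cross 180°.
Total crossings: 0.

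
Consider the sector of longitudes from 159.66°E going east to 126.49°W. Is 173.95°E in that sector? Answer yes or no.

Band width going east from +159.66° to -126.49°: ((-126.49 − 159.66) mod 360) = 73.85°.
Offset of +173.95° east of the west edge: ((173.95 − 159.66) mod 360) = 14.29°.
14.29° ≤ 73.85° ⇒ inside.

Yes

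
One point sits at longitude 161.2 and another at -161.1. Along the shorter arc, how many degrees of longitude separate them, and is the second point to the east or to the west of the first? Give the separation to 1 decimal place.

37.7° east

Raw difference: -161.1 − 161.2 = -322.3°.
Normalise into (−180°, 180°]: -322.3° + 360° = 37.7°.
Positive ⇒ the second point lies to the east; separation 37.7°.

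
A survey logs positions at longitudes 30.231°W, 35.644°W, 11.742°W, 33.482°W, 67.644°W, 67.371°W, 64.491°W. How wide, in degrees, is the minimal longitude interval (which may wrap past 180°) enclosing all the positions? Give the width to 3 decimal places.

Sort the longitudes: -67.644°, -67.371°, -64.491°, -35.644°, -33.482°, -30.231°, -11.742°.
Eastward gaps between consecutive values (wrapping around): 0.273°, 2.880°, 28.847°, 2.162°, 3.251°, 18.489°, 304.098°.
Largest gap = 304.098° ⇒ minimal covering band is its complement: 360° − 304.098° = 55.902°.
Band runs from -67.644° eastward to -11.742°.

55.902°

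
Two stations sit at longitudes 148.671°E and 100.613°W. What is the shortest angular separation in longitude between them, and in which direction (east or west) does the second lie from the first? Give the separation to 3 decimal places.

Raw difference: -100.613 − 148.671 = -249.284°.
Normalise into (−180°, 180°]: -249.284° + 360° = 110.716°.
Positive ⇒ the second point lies to the east; separation 110.716°.

110.716° east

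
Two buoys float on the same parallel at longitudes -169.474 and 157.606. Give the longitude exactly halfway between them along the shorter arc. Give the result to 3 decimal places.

Signed shortest Δλ from -169.474° to +157.606° is -32.920°.
Midpoint longitude = -169.474° + (-32.920°)/2 = -169.474° − 16.460° = -185.934°.
Normalise into (−180°, 180°]: +174.066°.
(The naïve average (-169.474 + +157.606)/2 = -5.934° is on the wrong side of the globe.)

+174.066°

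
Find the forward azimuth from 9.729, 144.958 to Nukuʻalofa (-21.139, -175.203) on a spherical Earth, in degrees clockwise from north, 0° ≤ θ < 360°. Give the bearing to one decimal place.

128.6°

Δλ = -175.203 − 144.958 = -320.161°; wrapped into (−180°, 180°]: 39.839°.
θ = atan2( sin Δλ · cos φ₂ , cos φ₁ · sin φ₂ − sin φ₁ · cos φ₂ · cos Δλ )
  = atan2(0.59752, -0.47647) = 128.569° → normalised to [0°, 360°): 128.569°.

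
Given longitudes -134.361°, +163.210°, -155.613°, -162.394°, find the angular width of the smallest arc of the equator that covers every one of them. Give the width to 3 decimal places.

62.429°

Sort the longitudes: -162.394°, -155.613°, -134.361°, +163.210°.
Eastward gaps between consecutive values (wrapping around): 6.781°, 21.252°, 297.571°, 34.396°.
Largest gap = 297.571° ⇒ minimal covering band is its complement: 360° − 297.571° = 62.429°.
Band runs from +163.210° eastward to -134.361°, crossing the antimeridian.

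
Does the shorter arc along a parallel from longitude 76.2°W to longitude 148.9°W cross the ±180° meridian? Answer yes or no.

Signed shortest Δλ = ((-148.9 − -76.2 + 180) mod 360) − 180 = -72.7°.
Going west by 72.7° from -76.2° reaches -148.9° without touching 180°.

No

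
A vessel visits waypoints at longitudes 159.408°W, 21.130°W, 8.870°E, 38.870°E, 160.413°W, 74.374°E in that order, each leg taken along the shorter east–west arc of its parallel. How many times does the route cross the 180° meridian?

2

Leg 1: -159.408° → -21.130°, shortest Δλ = 138.278° (east) — does not cross 180°.
Leg 2: -21.130° → +8.870°, shortest Δλ = 30.0° (east) — does not cross 180°.
Leg 3: +8.870° → +38.870°, shortest Δλ = 30.0° (east) — does not cross 180°.
Leg 4: +38.870° → -160.413°, shortest Δλ = 160.717° (east) — crosses 180°.
Leg 5: -160.413° → +74.374°, shortest Δλ = -125.213° (west) — crosses 180°.
Total crossings: 2.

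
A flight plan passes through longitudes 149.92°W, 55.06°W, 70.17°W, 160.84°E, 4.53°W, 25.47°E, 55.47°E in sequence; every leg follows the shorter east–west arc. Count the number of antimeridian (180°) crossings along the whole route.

1

Leg 1: -149.92° → -55.06°, shortest Δλ = 94.86° (east) — does not cross 180°.
Leg 2: -55.06° → -70.17°, shortest Δλ = -15.11° (west) — does not cross 180°.
Leg 3: -70.17° → +160.84°, shortest Δλ = -128.99° (west) — crosses 180°.
Leg 4: +160.84° → -4.53°, shortest Δλ = -165.37° (west) — does not cross 180°.
Leg 5: -4.53° → +25.47°, shortest Δλ = 30.0° (east) — does not cross 180°.
Leg 6: +25.47° → +55.47°, shortest Δλ = 30.0° (east) — does not cross 180°.
Total crossings: 1.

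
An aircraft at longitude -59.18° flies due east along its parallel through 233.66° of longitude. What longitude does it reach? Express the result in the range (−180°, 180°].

+174.48°

Start at -59.18°; shift +233.66° → +174.48°.
+174.48° already lies in (−180°, 180°].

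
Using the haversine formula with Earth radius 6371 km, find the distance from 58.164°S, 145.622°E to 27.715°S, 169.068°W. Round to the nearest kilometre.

4854 km

Δλ = -169.068 − 145.622 = -314.690°; wrapped into (−180°, 180°]: 45.310°.
Δφ = -27.715 − -58.164 = 30.449°.
a = sin²(Δφ/2) + cos φ₁ · cos φ₂ · sin²(Δλ/2) = 0.138242.
c = 2·atan2(√a, √(1−a)) = 0.76191 rad → d = 6371·c ≈ 4854.15 km.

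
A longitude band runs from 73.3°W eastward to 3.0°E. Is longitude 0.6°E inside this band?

Yes

Band width going east from -73.3° to +3.0°: ((3.0 − -73.3) mod 360) = 76.3°.
Offset of +0.6° east of the west edge: ((0.6 − -73.3) mod 360) = 73.9°.
73.9° ≤ 76.3° ⇒ inside.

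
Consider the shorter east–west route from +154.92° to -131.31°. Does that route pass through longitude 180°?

Yes

Naïve |-131.31 − 154.92| = 286.23° > 180°, so the shorter arc goes the other way round — across 180°.
Signed shortest Δλ = ((-131.31 − 154.92 + 180) mod 360) − 180 = 73.77°.
Going east by 73.77° from +154.92° passes through 180° before reaching -131.31°.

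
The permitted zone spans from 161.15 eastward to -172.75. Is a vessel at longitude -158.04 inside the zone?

Band width going east from +161.15° to -172.75°: ((-172.75 − 161.15) mod 360) = 26.10°.
Offset of -158.04° east of the west edge: ((-158.04 − 161.15) mod 360) = 40.81°.
40.81° > 26.10° ⇒ outside.

No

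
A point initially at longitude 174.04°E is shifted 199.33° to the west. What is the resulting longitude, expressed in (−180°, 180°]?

25.29°W

Start at +174.04°; shift −199.33° → -25.29°.
-25.29° already lies in (−180°, 180°].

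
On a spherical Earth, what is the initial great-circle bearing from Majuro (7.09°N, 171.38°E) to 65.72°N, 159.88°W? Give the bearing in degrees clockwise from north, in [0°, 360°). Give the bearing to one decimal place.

Δλ = -159.88 − 171.38 = -331.26°; wrapped into (−180°, 180°]: 28.74°.
θ = atan2( sin Δλ · cos φ₂ , cos φ₁ · sin φ₂ − sin φ₁ · cos φ₂ · cos Δλ )
  = atan2(0.19772, 0.86008) = 12.946° → normalised to [0°, 360°): 12.946°.

12.9°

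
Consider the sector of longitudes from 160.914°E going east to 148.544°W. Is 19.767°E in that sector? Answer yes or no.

No

Band width going east from +160.914° to -148.544°: ((-148.544 − 160.914) mod 360) = 50.542°.
Offset of +19.767° east of the west edge: ((19.767 − 160.914) mod 360) = 218.853°.
218.853° > 50.542° ⇒ outside.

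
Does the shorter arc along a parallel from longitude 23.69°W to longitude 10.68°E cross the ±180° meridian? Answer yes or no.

Signed shortest Δλ = ((10.68 − -23.69 + 180) mod 360) − 180 = 34.37°.
Going east by 34.37° from -23.69° reaches +10.68° without touching 180°.

No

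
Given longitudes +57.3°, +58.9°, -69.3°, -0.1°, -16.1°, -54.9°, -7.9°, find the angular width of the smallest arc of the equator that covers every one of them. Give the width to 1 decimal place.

128.2°

Sort the longitudes: -69.3°, -54.9°, -16.1°, -7.9°, -0.1°, +57.3°, +58.9°.
Eastward gaps between consecutive values (wrapping around): 14.4°, 38.8°, 8.2°, 7.8°, 57.4°, 1.6°, 231.8°.
Largest gap = 231.8° ⇒ minimal covering band is its complement: 360° − 231.8° = 128.2°.
Band runs from -69.3° eastward to +58.9°.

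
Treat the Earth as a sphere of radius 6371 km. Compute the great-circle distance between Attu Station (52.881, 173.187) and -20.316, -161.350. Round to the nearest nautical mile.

4591 nmi

Δλ = -161.350 − 173.187 = -334.537°; wrapped into (−180°, 180°]: 25.463°.
Δφ = -20.316 − 52.881 = -73.197°.
a = sin²(Δφ/2) + cos φ₁ · cos φ₂ · sin²(Δλ/2) = 0.382945.
c = 2·atan2(√a, √(1−a)) = 1.33449 rad → d = 6371·c ≈ 8502.06 km ≈ 4590.75 nmi.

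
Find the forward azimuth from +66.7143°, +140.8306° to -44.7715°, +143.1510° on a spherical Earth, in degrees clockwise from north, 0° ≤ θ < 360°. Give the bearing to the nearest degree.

178°

Δλ = 143.1510 − 140.8306 = 2.3204°.
θ = atan2( sin Δλ · cos φ₂ , cos φ₁ · sin φ₂ − sin φ₁ · cos φ₂ · cos Δλ )
  = atan2(0.02874, -0.92997) = 178.230° → normalised to [0°, 360°): 178.230°.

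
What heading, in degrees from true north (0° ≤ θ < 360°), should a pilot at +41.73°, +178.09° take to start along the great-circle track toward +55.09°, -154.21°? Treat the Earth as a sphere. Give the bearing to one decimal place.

Δλ = -154.21 − 178.09 = -332.30°; wrapped into (−180°, 180°]: 27.70°.
θ = atan2( sin Δλ · cos φ₂ , cos φ₁ · sin φ₂ − sin φ₁ · cos φ₂ · cos Δλ )
  = atan2(0.26602, 0.27473) = 44.078° → normalised to [0°, 360°): 44.078°.

44.1°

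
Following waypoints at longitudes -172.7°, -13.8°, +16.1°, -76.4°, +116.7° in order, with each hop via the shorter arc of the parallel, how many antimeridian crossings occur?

Leg 1: -172.7° → -13.8°, shortest Δλ = 158.9° (east) — does not cross 180°.
Leg 2: -13.8° → +16.1°, shortest Δλ = 29.9° (east) — does not cross 180°.
Leg 3: +16.1° → -76.4°, shortest Δλ = -92.5° (west) — does not cross 180°.
Leg 4: -76.4° → +116.7°, shortest Δλ = -166.9° (west) — crosses 180°.
Total crossings: 1.

1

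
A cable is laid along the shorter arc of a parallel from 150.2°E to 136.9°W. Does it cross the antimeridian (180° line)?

Naïve |-136.9 − 150.2| = 287.1° > 180°, so the shorter arc goes the other way round — across 180°.
Signed shortest Δλ = ((-136.9 − 150.2 + 180) mod 360) − 180 = 72.9°.
Going east by 72.9° from +150.2° passes through 180° before reaching -136.9°.

Yes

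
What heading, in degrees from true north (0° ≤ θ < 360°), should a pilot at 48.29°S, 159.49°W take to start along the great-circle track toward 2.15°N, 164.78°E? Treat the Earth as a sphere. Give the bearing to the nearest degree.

317°

Δλ = 164.78 − -159.49 = 324.27°; wrapped into (−180°, 180°]: -35.73°.
θ = atan2( sin Δλ · cos φ₂ , cos φ₁ · sin φ₂ − sin φ₁ · cos φ₂ · cos Δλ )
  = atan2(-0.58356, 0.63055) = -42.784° → normalised to [0°, 360°): 317.216°.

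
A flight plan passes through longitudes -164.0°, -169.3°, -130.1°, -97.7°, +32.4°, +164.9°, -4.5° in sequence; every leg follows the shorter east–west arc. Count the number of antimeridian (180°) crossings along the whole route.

Leg 1: -164.0° → -169.3°, shortest Δλ = -5.3° (west) — does not cross 180°.
Leg 2: -169.3° → -130.1°, shortest Δλ = 39.2° (east) — does not cross 180°.
Leg 3: -130.1° → -97.7°, shortest Δλ = 32.4° (east) — does not cross 180°.
Leg 4: -97.7° → +32.4°, shortest Δλ = 130.1° (east) — does not cross 180°.
Leg 5: +32.4° → +164.9°, shortest Δλ = 132.5° (east) — does not cross 180°.
Leg 6: +164.9° → -4.5°, shortest Δλ = -169.4° (west) — does not cross 180°.
Total crossings: 0.

0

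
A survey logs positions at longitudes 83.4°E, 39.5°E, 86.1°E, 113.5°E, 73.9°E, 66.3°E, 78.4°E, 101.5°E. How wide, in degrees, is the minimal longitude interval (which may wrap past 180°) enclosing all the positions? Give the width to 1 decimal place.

Sort the longitudes: +39.5°, +66.3°, +73.9°, +78.4°, +83.4°, +86.1°, +101.5°, +113.5°.
Eastward gaps between consecutive values (wrapping around): 26.8°, 7.6°, 4.5°, 5.0°, 2.7°, 15.4°, 12.0°, 286.0°.
Largest gap = 286.0° ⇒ minimal covering band is its complement: 360° − 286.0° = 74.0°.
Band runs from +39.5° eastward to +113.5°.

74.0°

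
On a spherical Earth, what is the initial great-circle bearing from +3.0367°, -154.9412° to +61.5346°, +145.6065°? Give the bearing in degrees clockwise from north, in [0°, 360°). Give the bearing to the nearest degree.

335°

Δλ = 145.6065 − -154.9412 = 300.5477°; wrapped into (−180°, 180°]: -59.4523°.
θ = atan2( sin Δλ · cos φ₂ , cos φ₁ · sin φ₂ − sin φ₁ · cos φ₂ · cos Δλ )
  = atan2(-0.41048, 0.86504) = -25.385° → normalised to [0°, 360°): 334.615°.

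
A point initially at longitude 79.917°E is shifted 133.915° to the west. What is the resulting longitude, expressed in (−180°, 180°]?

53.998°W

Start at +79.917°; shift −133.915° → -53.998°.
-53.998° already lies in (−180°, 180°].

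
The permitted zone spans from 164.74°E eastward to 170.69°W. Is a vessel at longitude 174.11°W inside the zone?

Band width going east from +164.74° to -170.69°: ((-170.69 − 164.74) mod 360) = 24.57°.
Offset of -174.11° east of the west edge: ((-174.11 − 164.74) mod 360) = 21.15°.
21.15° ≤ 24.57° ⇒ inside.

Yes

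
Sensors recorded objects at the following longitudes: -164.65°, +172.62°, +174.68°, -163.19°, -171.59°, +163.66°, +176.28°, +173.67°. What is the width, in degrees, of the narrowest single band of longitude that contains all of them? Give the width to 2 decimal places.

33.15°

Sort the longitudes: -171.59°, -164.65°, -163.19°, +163.66°, +172.62°, +173.67°, +174.68°, +176.28°.
Eastward gaps between consecutive values (wrapping around): 6.94°, 1.46°, 326.85°, 8.96°, 1.05°, 1.01°, 1.60°, 12.13°.
Largest gap = 326.85° ⇒ minimal covering band is its complement: 360° − 326.85° = 33.15°.
Band runs from +163.66° eastward to -163.19°, crossing the antimeridian.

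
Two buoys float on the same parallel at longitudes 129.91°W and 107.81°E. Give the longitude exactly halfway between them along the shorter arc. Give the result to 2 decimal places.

168.95°E

Signed shortest Δλ from -129.91° to +107.81° is -122.28°.
Midpoint longitude = -129.91° + (-122.28°)/2 = -129.91° − 61.14° = -191.05°.
Normalise into (−180°, 180°]: +168.95°.
(The naïve average (-129.91 + +107.81)/2 = -11.05° is on the wrong side of the globe.)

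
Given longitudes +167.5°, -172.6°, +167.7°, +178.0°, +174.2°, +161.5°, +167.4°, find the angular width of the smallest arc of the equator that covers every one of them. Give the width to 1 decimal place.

Sort the longitudes: -172.6°, +161.5°, +167.4°, +167.5°, +167.7°, +174.2°, +178.0°.
Eastward gaps between consecutive values (wrapping around): 334.1°, 5.9°, 0.1°, 0.2°, 6.5°, 3.8°, 9.4°.
Largest gap = 334.1° ⇒ minimal covering band is its complement: 360° − 334.1° = 25.9°.
Band runs from +161.5° eastward to -172.6°, crossing the antimeridian.

25.9°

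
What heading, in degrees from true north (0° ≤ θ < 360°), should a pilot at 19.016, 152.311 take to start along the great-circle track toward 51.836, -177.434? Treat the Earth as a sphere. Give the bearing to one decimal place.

28.7°

Δλ = -177.434 − 152.311 = -329.745°; wrapped into (−180°, 180°]: 30.255°.
θ = atan2( sin Δλ · cos φ₂ , cos φ₁ · sin φ₂ − sin φ₁ · cos φ₂ · cos Δλ )
  = atan2(0.31134, 0.56943) = 28.668° → normalised to [0°, 360°): 28.668°.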